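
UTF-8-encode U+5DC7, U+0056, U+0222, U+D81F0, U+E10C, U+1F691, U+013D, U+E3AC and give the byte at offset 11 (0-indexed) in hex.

U+5DC7 → 3-byte form E5 B7 87 at offsets 0–2.
U+0056 → 1-byte form 56 at offsets 3–3.
U+0222 → 2-byte form C8 A2 at offsets 4–5.
U+D81F0 → 4-byte form F3 98 87 B0 at offsets 6–9.
U+E10C → 3-byte form EE 84 8C at offsets 10–12.
Offset 11 falls in char 5's range; it's byte 2 of EE 84 8C = 0x84.

0x84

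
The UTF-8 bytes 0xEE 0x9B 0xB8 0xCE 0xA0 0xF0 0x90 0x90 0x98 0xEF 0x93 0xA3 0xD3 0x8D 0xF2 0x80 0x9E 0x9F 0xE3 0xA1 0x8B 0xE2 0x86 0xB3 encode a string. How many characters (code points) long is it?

Byte at offset 0: 0xEE = 11101110 → 3-byte char (#1). Advance 3.
Byte at offset 3: 0xCE = 11001110 → 2-byte char (#2). Advance 2.
Byte at offset 5: 0xF0 = 11110000 → 4-byte char (#3). Advance 4.
Byte at offset 9: 0xEF = 11101111 → 3-byte char (#4). Advance 3.
Byte at offset 12: 0xD3 = 11010011 → 2-byte char (#5). Advance 2.
Byte at offset 14: 0xF2 = 11110010 → 4-byte char (#6). Advance 4.
Byte at offset 18: 0xE3 = 11100011 → 3-byte char (#7). Advance 3.
Byte at offset 21: 0xE2 = 11100010 → 3-byte char (#8). Advance 3.
Reached end at offset 24 after 8 code points.

8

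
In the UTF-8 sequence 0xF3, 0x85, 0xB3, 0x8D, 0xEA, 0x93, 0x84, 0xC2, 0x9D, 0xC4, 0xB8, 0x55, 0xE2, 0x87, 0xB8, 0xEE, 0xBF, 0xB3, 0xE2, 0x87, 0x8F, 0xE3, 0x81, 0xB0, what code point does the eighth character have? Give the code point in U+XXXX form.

U+21CF

Offset 0: leading byte 0xF3 = 11110011 → 4-byte char #1 = F3 85 B3 8D.
Offset 4: leading byte 0xEA = 11101010 → 3-byte char #2 = EA 93 84.
Offset 7: leading byte 0xC2 = 11000010 → 2-byte char #3 = C2 9D.
Offset 9: leading byte 0xC4 = 11000100 → 2-byte char #4 = C4 B8.
Offset 11: leading byte 0x55 = 01010101 → 1-byte char #5 = 55.
Offset 12: leading byte 0xE2 = 11100010 → 3-byte char #6 = E2 87 B8.
Offset 15: leading byte 0xEE = 11101110 → 3-byte char #7 = EE BF B3.
Offset 18: leading byte 0xE2 = 11100010 → 3-byte char #8 = E2 87 8F.
Leading byte 0xE2 = 11100010 matches 1110xxxx → 3-byte sequence.
Byte 1: 0xE2 = 11100010, payload 0010 (4 bits).
Byte 2: 0x87 = 10000111 (10xxxxxx ✓), payload 000111.
Byte 3: 0x8F = 10001111 (10xxxxxx ✓), payload 001111.
Concatenate: 0010000111001111 = 0x21CF (16 bits → U+21CF).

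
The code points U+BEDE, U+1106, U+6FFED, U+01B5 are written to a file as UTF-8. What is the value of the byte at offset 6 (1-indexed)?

0x86

1-indexed offset 6 is 0-indexed offset 5.
U+BEDE → 3-byte form EB BB 9E at offsets 0–2.
U+1106 → 3-byte form E1 84 86 at offsets 3–5.
Offset 5 falls in char 2's range; it's byte 3 of E1 84 86 = 0x86.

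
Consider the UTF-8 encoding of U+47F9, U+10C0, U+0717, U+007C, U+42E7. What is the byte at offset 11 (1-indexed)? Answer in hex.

1-indexed offset 11 is 0-indexed offset 10.
U+47F9 → 3-byte form E4 9F B9 at offsets 0–2.
U+10C0 → 3-byte form E1 83 80 at offsets 3–5.
U+0717 → 2-byte form DC 97 at offsets 6–7.
U+007C → 1-byte form 7C at offsets 8–8.
U+42E7 → 3-byte form E4 8B A7 at offsets 9–11.
Offset 10 falls in char 5's range; it's byte 2 of E4 8B A7 = 0x8B.

0x8B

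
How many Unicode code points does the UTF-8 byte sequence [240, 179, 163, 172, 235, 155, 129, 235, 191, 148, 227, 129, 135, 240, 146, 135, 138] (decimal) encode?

Byte at offset 0: 0xF0 = 11110000 → 4-byte char (#1). Advance 4.
Byte at offset 4: 0xEB = 11101011 → 3-byte char (#2). Advance 3.
Byte at offset 7: 0xEB = 11101011 → 3-byte char (#3). Advance 3.
Byte at offset 10: 0xE3 = 11100011 → 3-byte char (#4). Advance 3.
Byte at offset 13: 0xF0 = 11110000 → 4-byte char (#5). Advance 4.
Reached end at offset 17 after 5 code points.

5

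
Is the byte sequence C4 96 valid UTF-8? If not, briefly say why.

valid

Leading byte 0xC4 = 11000100 → 2-byte form.
Continuation bytes 0x96=10010110 all match 10xxxxxx.
Decoded value 0x116 is ≥ 0x80 (shortest form) and not a surrogate.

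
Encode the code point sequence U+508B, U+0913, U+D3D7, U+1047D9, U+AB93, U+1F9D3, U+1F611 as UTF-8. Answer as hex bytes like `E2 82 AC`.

E5 82 8B E0 A4 93 ED 8F 97 F4 84 9F 99 EA AE 93 F0 9F A7 93 F0 9F 98 91

U+508B: 3-byte form → E5 82 8B.
U+0913: 3-byte form → E0 A4 93.
U+D3D7: 3-byte form → ED 8F 97.
U+1047D9: 4-byte form → F4 84 9F 99.
U+AB93: 3-byte form → EA AE 93.
U+1F9D3: 4-byte form → F0 9F A7 93.
U+1F611: 4-byte form → F0 9F 98 91.
Concatenated (24 bytes): E5 82 8B E0 A4 93 ED 8F 97 F4 84 9F 99 EA AE 93 F0 9F A7 93 F0 9F 98 91.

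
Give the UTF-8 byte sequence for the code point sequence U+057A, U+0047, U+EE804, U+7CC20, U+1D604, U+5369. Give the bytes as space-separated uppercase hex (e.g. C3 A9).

D5 BA 47 F3 AE A0 84 F1 BC B0 A0 F0 9D 98 84 E5 8D A9

U+057A: 2-byte form → D5 BA.
U+0047: 1-byte form → 47.
U+EE804: 4-byte form → F3 AE A0 84.
U+7CC20: 4-byte form → F1 BC B0 A0.
U+1D604: 4-byte form → F0 9D 98 84.
U+5369: 3-byte form → E5 8D A9.
Concatenated (18 bytes): D5 BA 47 F3 AE A0 84 F1 BC B0 A0 F0 9D 98 84 E5 8D A9.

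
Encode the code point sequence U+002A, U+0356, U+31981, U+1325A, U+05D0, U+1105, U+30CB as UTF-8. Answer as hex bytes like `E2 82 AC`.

U+002A: 1-byte form → 2A.
U+0356: 2-byte form → CD 96.
U+31981: 4-byte form → F0 B1 A6 81.
U+1325A: 4-byte form → F0 93 89 9A.
U+05D0: 2-byte form → D7 90.
U+1105: 3-byte form → E1 84 85.
U+30CB: 3-byte form → E3 83 8B.
Concatenated (19 bytes): 2A CD 96 F0 B1 A6 81 F0 93 89 9A D7 90 E1 84 85 E3 83 8B.

2A CD 96 F0 B1 A6 81 F0 93 89 9A D7 90 E1 84 85 E3 83 8B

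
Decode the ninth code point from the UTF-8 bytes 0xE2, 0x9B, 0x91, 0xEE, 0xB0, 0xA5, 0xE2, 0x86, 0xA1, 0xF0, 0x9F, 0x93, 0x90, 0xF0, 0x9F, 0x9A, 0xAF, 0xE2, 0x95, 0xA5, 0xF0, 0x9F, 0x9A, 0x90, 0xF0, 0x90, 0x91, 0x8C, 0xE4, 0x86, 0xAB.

Offset 0: leading byte 0xE2 = 11100010 → 3-byte char #1 = E2 9B 91.
Offset 3: leading byte 0xEE = 11101110 → 3-byte char #2 = EE B0 A5.
Offset 6: leading byte 0xE2 = 11100010 → 3-byte char #3 = E2 86 A1.
Offset 9: leading byte 0xF0 = 11110000 → 4-byte char #4 = F0 9F 93 90.
Offset 13: leading byte 0xF0 = 11110000 → 4-byte char #5 = F0 9F 9A AF.
Offset 17: leading byte 0xE2 = 11100010 → 3-byte char #6 = E2 95 A5.
Offset 20: leading byte 0xF0 = 11110000 → 4-byte char #7 = F0 9F 9A 90.
Offset 24: leading byte 0xF0 = 11110000 → 4-byte char #8 = F0 90 91 8C.
Offset 28: leading byte 0xE4 = 11100100 → 3-byte char #9 = E4 86 AB.
Leading byte 0xE4 = 11100100 matches 1110xxxx → 3-byte sequence.
Byte 1: 0xE4 = 11100100, payload 0100 (4 bits).
Byte 2: 0x86 = 10000110 (10xxxxxx ✓), payload 000110.
Byte 3: 0xAB = 10101011 (10xxxxxx ✓), payload 101011.
Concatenate: 0100000110101011 = 0x41AB (16 bits → U+41AB).

U+41AB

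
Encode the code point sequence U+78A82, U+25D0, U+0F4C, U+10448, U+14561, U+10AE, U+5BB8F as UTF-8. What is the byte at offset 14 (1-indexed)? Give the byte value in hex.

0x88

1-indexed offset 14 is 0-indexed offset 13.
U+78A82 → 4-byte form F1 B8 AA 82 at offsets 0–3.
U+25D0 → 3-byte form E2 97 90 at offsets 4–6.
U+0F4C → 3-byte form E0 BD 8C at offsets 7–9.
U+10448 → 4-byte form F0 90 91 88 at offsets 10–13.
Offset 13 falls in char 4's range; it's byte 4 of F0 90 91 88 = 0x88.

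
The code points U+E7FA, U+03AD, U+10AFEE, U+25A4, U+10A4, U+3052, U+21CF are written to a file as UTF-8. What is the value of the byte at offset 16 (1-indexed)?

0xE3

1-indexed offset 16 is 0-indexed offset 15.
U+E7FA → 3-byte form EE 9F BA at offsets 0–2.
U+03AD → 2-byte form CE AD at offsets 3–4.
U+10AFEE → 4-byte form F4 8A BF AE at offsets 5–8.
U+25A4 → 3-byte form E2 96 A4 at offsets 9–11.
U+10A4 → 3-byte form E1 82 A4 at offsets 12–14.
U+3052 → 3-byte form E3 81 92 at offsets 15–17.
Offset 15 falls in char 6's range; it's byte 1 of E3 81 92 = 0xE3.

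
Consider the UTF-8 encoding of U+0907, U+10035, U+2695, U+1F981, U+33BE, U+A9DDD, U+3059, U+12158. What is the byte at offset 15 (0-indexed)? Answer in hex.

U+0907 → 3-byte form E0 A4 87 at offsets 0–2.
U+10035 → 4-byte form F0 90 80 B5 at offsets 3–6.
U+2695 → 3-byte form E2 9A 95 at offsets 7–9.
U+1F981 → 4-byte form F0 9F A6 81 at offsets 10–13.
U+33BE → 3-byte form E3 8E BE at offsets 14–16.
Offset 15 falls in char 5's range; it's byte 2 of E3 8E BE = 0x8E.

0x8E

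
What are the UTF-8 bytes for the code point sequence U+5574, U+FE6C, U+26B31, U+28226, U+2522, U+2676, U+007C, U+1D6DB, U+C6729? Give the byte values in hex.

E5 95 B4 EF B9 AC F0 A6 AC B1 F0 A8 88 A6 E2 94 A2 E2 99 B6 7C F0 9D 9B 9B F3 86 9C A9

U+5574: 3-byte form → E5 95 B4.
U+FE6C: 3-byte form → EF B9 AC.
U+26B31: 4-byte form → F0 A6 AC B1.
U+28226: 4-byte form → F0 A8 88 A6.
U+2522: 3-byte form → E2 94 A2.
U+2676: 3-byte form → E2 99 B6.
U+007C: 1-byte form → 7C.
U+1D6DB: 4-byte form → F0 9D 9B 9B.
U+C6729: 4-byte form → F3 86 9C A9.
Concatenated (29 bytes): E5 95 B4 EF B9 AC F0 A6 AC B1 F0 A8 88 A6 E2 94 A2 E2 99 B6 7C F0 9D 9B 9B F3 86 9C A9.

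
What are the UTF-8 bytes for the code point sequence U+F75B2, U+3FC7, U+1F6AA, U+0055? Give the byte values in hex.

F3 B7 96 B2 E3 BF 87 F0 9F 9A AA 55

U+F75B2: 4-byte form → F3 B7 96 B2.
U+3FC7: 3-byte form → E3 BF 87.
U+1F6AA: 4-byte form → F0 9F 9A AA.
U+0055: 1-byte form → 55.
Concatenated (12 bytes): F3 B7 96 B2 E3 BF 87 F0 9F 9A AA 55.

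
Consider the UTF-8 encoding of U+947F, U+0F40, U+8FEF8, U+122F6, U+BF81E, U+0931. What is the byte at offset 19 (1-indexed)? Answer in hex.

0xE0

1-indexed offset 19 is 0-indexed offset 18.
U+947F → 3-byte form E9 91 BF at offsets 0–2.
U+0F40 → 3-byte form E0 BD 80 at offsets 3–5.
U+8FEF8 → 4-byte form F2 8F BB B8 at offsets 6–9.
U+122F6 → 4-byte form F0 92 8B B6 at offsets 10–13.
U+BF81E → 4-byte form F2 BF A0 9E at offsets 14–17.
U+0931 → 3-byte form E0 A4 B1 at offsets 18–20.
Offset 18 falls in char 6's range; it's byte 1 of E0 A4 B1 = 0xE0.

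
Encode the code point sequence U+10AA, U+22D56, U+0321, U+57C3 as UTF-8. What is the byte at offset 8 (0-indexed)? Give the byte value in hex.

U+10AA → 3-byte form E1 82 AA at offsets 0–2.
U+22D56 → 4-byte form F0 A2 B5 96 at offsets 3–6.
U+0321 → 2-byte form CC A1 at offsets 7–8.
Offset 8 falls in char 3's range; it's byte 2 of CC A1 = 0xA1.

0xA1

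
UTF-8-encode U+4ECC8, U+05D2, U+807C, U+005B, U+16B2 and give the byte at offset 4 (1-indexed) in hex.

1-indexed offset 4 is 0-indexed offset 3.
U+4ECC8 → 4-byte form F1 8E B3 88 at offsets 0–3.
Offset 3 falls in char 1's range; it's byte 4 of F1 8E B3 88 = 0x88.

0x88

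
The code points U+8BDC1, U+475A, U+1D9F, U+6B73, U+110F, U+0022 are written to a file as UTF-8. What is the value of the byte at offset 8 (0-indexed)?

U+8BDC1 → 4-byte form F2 8B B7 81 at offsets 0–3.
U+475A → 3-byte form E4 9D 9A at offsets 4–6.
U+1D9F → 3-byte form E1 B6 9F at offsets 7–9.
Offset 8 falls in char 3's range; it's byte 2 of E1 B6 9F = 0xB6.

0xB6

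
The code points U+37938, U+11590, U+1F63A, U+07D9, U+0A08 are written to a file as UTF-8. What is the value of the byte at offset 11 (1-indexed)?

1-indexed offset 11 is 0-indexed offset 10.
U+37938 → 4-byte form F0 B7 A4 B8 at offsets 0–3.
U+11590 → 4-byte form F0 91 96 90 at offsets 4–7.
U+1F63A → 4-byte form F0 9F 98 BA at offsets 8–11.
Offset 10 falls in char 3's range; it's byte 3 of F0 9F 98 BA = 0x98.

0x98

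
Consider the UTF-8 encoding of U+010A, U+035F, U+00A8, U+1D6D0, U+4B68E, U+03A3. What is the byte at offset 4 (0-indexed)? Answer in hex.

0xC2

U+010A → 2-byte form C4 8A at offsets 0–1.
U+035F → 2-byte form CD 9F at offsets 2–3.
U+00A8 → 2-byte form C2 A8 at offsets 4–5.
Offset 4 falls in char 3's range; it's byte 1 of C2 A8 = 0xC2.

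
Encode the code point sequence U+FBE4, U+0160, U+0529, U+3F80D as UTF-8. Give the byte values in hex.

EF AF A4 C5 A0 D4 A9 F0 BF A0 8D

U+FBE4: 3-byte form → EF AF A4.
U+0160: 2-byte form → C5 A0.
U+0529: 2-byte form → D4 A9.
U+3F80D: 4-byte form → F0 BF A0 8D.
Concatenated (11 bytes): EF AF A4 C5 A0 D4 A9 F0 BF A0 8D.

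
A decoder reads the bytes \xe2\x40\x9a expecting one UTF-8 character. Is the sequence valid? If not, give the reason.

invalid (non-continuation byte where continuation expected)

Leading byte 0xE2 = 11100010 → 3-byte form.
Byte 2 is 0x40 = 01000000, which is not 10xxxxxx — expected a continuation byte.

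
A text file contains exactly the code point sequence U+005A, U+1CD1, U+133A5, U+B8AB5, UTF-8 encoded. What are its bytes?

U+005A: 1-byte form → 5A.
U+1CD1: 3-byte form → E1 B3 91.
U+133A5: 4-byte form → F0 93 8E A5.
U+B8AB5: 4-byte form → F2 B8 AA B5.
Concatenated (12 bytes): 5A E1 B3 91 F0 93 8E A5 F2 B8 AA B5.

5A E1 B3 91 F0 93 8E A5 F2 B8 AA B5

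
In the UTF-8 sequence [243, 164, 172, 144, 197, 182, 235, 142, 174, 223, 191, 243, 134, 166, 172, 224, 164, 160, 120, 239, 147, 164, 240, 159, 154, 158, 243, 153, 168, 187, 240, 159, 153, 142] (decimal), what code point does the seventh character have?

Offset 0: leading byte 0xF3 = 11110011 → 4-byte char #1 = F3 A4 AC 90.
Offset 4: leading byte 0xC5 = 11000101 → 2-byte char #2 = C5 B6.
Offset 6: leading byte 0xEB = 11101011 → 3-byte char #3 = EB 8E AE.
Offset 9: leading byte 0xDF = 11011111 → 2-byte char #4 = DF BF.
Offset 11: leading byte 0xF3 = 11110011 → 4-byte char #5 = F3 86 A6 AC.
Offset 15: leading byte 0xE0 = 11100000 → 3-byte char #6 = E0 A4 A0.
Offset 18: leading byte 0x78 = 01111000 → 1-byte char #7 = 78.
Leading byte 0x78 = 01111000 matches 0xxxxxxx → 1-byte sequence.
Byte 1: 0x78 = 01111000, payload 1111000 (7 bits).
Concatenate: 1111000 = 0x78 (7 bits → U+0078).

U+0078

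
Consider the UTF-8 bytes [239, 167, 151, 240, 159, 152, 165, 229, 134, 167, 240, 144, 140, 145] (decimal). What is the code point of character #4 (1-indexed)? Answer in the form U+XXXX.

U+10311

Offset 0: leading byte 0xEF = 11101111 → 3-byte char #1 = EF A7 97.
Offset 3: leading byte 0xF0 = 11110000 → 4-byte char #2 = F0 9F 98 A5.
Offset 7: leading byte 0xE5 = 11100101 → 3-byte char #3 = E5 86 A7.
Offset 10: leading byte 0xF0 = 11110000 → 4-byte char #4 = F0 90 8C 91.
Leading byte 0xF0 = 11110000 matches 11110xxx → 4-byte sequence.
Byte 1: 0xF0 = 11110000, payload 000 (3 bits).
Byte 2: 0x90 = 10010000 (10xxxxxx ✓), payload 010000.
Byte 3: 0x8C = 10001100 (10xxxxxx ✓), payload 001100.
Byte 4: 0x91 = 10010001 (10xxxxxx ✓), payload 010001.
Concatenate: 000010000001100010001 = 0x10311 (21 bits → U+10311).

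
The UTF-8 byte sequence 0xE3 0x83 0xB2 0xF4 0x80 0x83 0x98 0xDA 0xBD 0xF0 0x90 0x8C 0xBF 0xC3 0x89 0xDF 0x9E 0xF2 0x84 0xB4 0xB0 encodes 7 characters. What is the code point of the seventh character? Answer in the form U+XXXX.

U+84D30

Offset 0: leading byte 0xE3 = 11100011 → 3-byte char #1 = E3 83 B2.
Offset 3: leading byte 0xF4 = 11110100 → 4-byte char #2 = F4 80 83 98.
Offset 7: leading byte 0xDA = 11011010 → 2-byte char #3 = DA BD.
Offset 9: leading byte 0xF0 = 11110000 → 4-byte char #4 = F0 90 8C BF.
Offset 13: leading byte 0xC3 = 11000011 → 2-byte char #5 = C3 89.
Offset 15: leading byte 0xDF = 11011111 → 2-byte char #6 = DF 9E.
Offset 17: leading byte 0xF2 = 11110010 → 4-byte char #7 = F2 84 B4 B0.
Leading byte 0xF2 = 11110010 matches 11110xxx → 4-byte sequence.
Byte 1: 0xF2 = 11110010, payload 010 (3 bits).
Byte 2: 0x84 = 10000100 (10xxxxxx ✓), payload 000100.
Byte 3: 0xB4 = 10110100 (10xxxxxx ✓), payload 110100.
Byte 4: 0xB0 = 10110000 (10xxxxxx ✓), payload 110000.
Concatenate: 010000100110100110000 = 0x84D30 (21 bits → U+84D30).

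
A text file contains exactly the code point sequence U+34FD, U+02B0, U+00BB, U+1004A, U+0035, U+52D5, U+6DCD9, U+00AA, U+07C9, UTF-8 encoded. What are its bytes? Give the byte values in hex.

E3 93 BD CA B0 C2 BB F0 90 81 8A 35 E5 8B 95 F1 AD B3 99 C2 AA DF 89

U+34FD: 3-byte form → E3 93 BD.
U+02B0: 2-byte form → CA B0.
U+00BB: 2-byte form → C2 BB.
U+1004A: 4-byte form → F0 90 81 8A.
U+0035: 1-byte form → 35.
U+52D5: 3-byte form → E5 8B 95.
U+6DCD9: 4-byte form → F1 AD B3 99.
U+00AA: 2-byte form → C2 AA.
U+07C9: 2-byte form → DF 89.
Concatenated (23 bytes): E3 93 BD CA B0 C2 BB F0 90 81 8A 35 E5 8B 95 F1 AD B3 99 C2 AA DF 89.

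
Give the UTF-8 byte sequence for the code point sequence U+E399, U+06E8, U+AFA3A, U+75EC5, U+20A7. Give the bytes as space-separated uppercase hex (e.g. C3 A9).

U+E399: 3-byte form → EE 8E 99.
U+06E8: 2-byte form → DB A8.
U+AFA3A: 4-byte form → F2 AF A8 BA.
U+75EC5: 4-byte form → F1 B5 BB 85.
U+20A7: 3-byte form → E2 82 A7.
Concatenated (16 bytes): EE 8E 99 DB A8 F2 AF A8 BA F1 B5 BB 85 E2 82 A7.

EE 8E 99 DB A8 F2 AF A8 BA F1 B5 BB 85 E2 82 A7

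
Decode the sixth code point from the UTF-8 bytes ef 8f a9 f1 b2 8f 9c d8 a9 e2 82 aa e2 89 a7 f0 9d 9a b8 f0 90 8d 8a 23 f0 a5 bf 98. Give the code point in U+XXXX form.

U+1D6B8

Offset 0: leading byte 0xEF = 11101111 → 3-byte char #1 = EF 8F A9.
Offset 3: leading byte 0xF1 = 11110001 → 4-byte char #2 = F1 B2 8F 9C.
Offset 7: leading byte 0xD8 = 11011000 → 2-byte char #3 = D8 A9.
Offset 9: leading byte 0xE2 = 11100010 → 3-byte char #4 = E2 82 AA.
Offset 12: leading byte 0xE2 = 11100010 → 3-byte char #5 = E2 89 A7.
Offset 15: leading byte 0xF0 = 11110000 → 4-byte char #6 = F0 9D 9A B8.
Leading byte 0xF0 = 11110000 matches 11110xxx → 4-byte sequence.
Byte 1: 0xF0 = 11110000, payload 000 (3 bits).
Byte 2: 0x9D = 10011101 (10xxxxxx ✓), payload 011101.
Byte 3: 0x9A = 10011010 (10xxxxxx ✓), payload 011010.
Byte 4: 0xB8 = 10111000 (10xxxxxx ✓), payload 111000.
Concatenate: 000011101011010111000 = 0x1D6B8 (21 bits → U+1D6B8).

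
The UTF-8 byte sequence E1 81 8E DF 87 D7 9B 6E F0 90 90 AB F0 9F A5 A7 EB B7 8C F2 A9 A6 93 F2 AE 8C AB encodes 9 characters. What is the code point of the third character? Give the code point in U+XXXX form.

U+05DB

Offset 0: leading byte 0xE1 = 11100001 → 3-byte char #1 = E1 81 8E.
Offset 3: leading byte 0xDF = 11011111 → 2-byte char #2 = DF 87.
Offset 5: leading byte 0xD7 = 11010111 → 2-byte char #3 = D7 9B.
Leading byte 0xD7 = 11010111 matches 110xxxxx → 2-byte sequence.
Byte 1: 0xD7 = 11010111, payload 10111 (5 bits).
Byte 2: 0x9B = 10011011 (10xxxxxx ✓), payload 011011.
Concatenate: 10111011011 = 0x5DB (11 bits → U+05DB).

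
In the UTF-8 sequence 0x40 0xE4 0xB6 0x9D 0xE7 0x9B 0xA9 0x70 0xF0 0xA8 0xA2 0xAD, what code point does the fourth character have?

U+0070

Offset 0: leading byte 0x40 = 01000000 → 1-byte char #1 = 40.
Offset 1: leading byte 0xE4 = 11100100 → 3-byte char #2 = E4 B6 9D.
Offset 4: leading byte 0xE7 = 11100111 → 3-byte char #3 = E7 9B A9.
Offset 7: leading byte 0x70 = 01110000 → 1-byte char #4 = 70.
Leading byte 0x70 = 01110000 matches 0xxxxxxx → 1-byte sequence.
Byte 1: 0x70 = 01110000, payload 1110000 (7 bits).
Concatenate: 1110000 = 0x70 (7 bits → U+0070).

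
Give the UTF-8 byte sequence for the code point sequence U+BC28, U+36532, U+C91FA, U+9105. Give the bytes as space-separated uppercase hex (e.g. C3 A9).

EB B0 A8 F0 B6 94 B2 F3 89 87 BA E9 84 85

U+BC28: 3-byte form → EB B0 A8.
U+36532: 4-byte form → F0 B6 94 B2.
U+C91FA: 4-byte form → F3 89 87 BA.
U+9105: 3-byte form → E9 84 85.
Concatenated (14 bytes): EB B0 A8 F0 B6 94 B2 F3 89 87 BA E9 84 85.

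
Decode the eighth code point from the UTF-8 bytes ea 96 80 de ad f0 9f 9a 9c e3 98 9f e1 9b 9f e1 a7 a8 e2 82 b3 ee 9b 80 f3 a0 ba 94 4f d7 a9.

Offset 0: leading byte 0xEA = 11101010 → 3-byte char #1 = EA 96 80.
Offset 3: leading byte 0xDE = 11011110 → 2-byte char #2 = DE AD.
Offset 5: leading byte 0xF0 = 11110000 → 4-byte char #3 = F0 9F 9A 9C.
Offset 9: leading byte 0xE3 = 11100011 → 3-byte char #4 = E3 98 9F.
Offset 12: leading byte 0xE1 = 11100001 → 3-byte char #5 = E1 9B 9F.
Offset 15: leading byte 0xE1 = 11100001 → 3-byte char #6 = E1 A7 A8.
Offset 18: leading byte 0xE2 = 11100010 → 3-byte char #7 = E2 82 B3.
Offset 21: leading byte 0xEE = 11101110 → 3-byte char #8 = EE 9B 80.
Leading byte 0xEE = 11101110 matches 1110xxxx → 3-byte sequence.
Byte 1: 0xEE = 11101110, payload 1110 (4 bits).
Byte 2: 0x9B = 10011011 (10xxxxxx ✓), payload 011011.
Byte 3: 0x80 = 10000000 (10xxxxxx ✓), payload 000000.
Concatenate: 1110011011000000 = 0xE6C0 (16 bits → U+E6C0).

U+E6C0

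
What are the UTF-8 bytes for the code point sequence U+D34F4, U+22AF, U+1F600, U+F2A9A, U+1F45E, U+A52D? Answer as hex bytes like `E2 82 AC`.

F3 93 93 B4 E2 8A AF F0 9F 98 80 F3 B2 AA 9A F0 9F 91 9E EA 94 AD

U+D34F4: 4-byte form → F3 93 93 B4.
U+22AF: 3-byte form → E2 8A AF.
U+1F600: 4-byte form → F0 9F 98 80.
U+F2A9A: 4-byte form → F3 B2 AA 9A.
U+1F45E: 4-byte form → F0 9F 91 9E.
U+A52D: 3-byte form → EA 94 AD.
Concatenated (22 bytes): F3 93 93 B4 E2 8A AF F0 9F 98 80 F3 B2 AA 9A F0 9F 91 9E EA 94 AD.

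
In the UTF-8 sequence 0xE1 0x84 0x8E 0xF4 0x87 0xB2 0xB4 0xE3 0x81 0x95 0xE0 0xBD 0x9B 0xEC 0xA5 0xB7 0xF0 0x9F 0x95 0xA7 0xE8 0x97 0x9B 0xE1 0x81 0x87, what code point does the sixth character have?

U+1F567

Offset 0: leading byte 0xE1 = 11100001 → 3-byte char #1 = E1 84 8E.
Offset 3: leading byte 0xF4 = 11110100 → 4-byte char #2 = F4 87 B2 B4.
Offset 7: leading byte 0xE3 = 11100011 → 3-byte char #3 = E3 81 95.
Offset 10: leading byte 0xE0 = 11100000 → 3-byte char #4 = E0 BD 9B.
Offset 13: leading byte 0xEC = 11101100 → 3-byte char #5 = EC A5 B7.
Offset 16: leading byte 0xF0 = 11110000 → 4-byte char #6 = F0 9F 95 A7.
Leading byte 0xF0 = 11110000 matches 11110xxx → 4-byte sequence.
Byte 1: 0xF0 = 11110000, payload 000 (3 bits).
Byte 2: 0x9F = 10011111 (10xxxxxx ✓), payload 011111.
Byte 3: 0x95 = 10010101 (10xxxxxx ✓), payload 010101.
Byte 4: 0xA7 = 10100111 (10xxxxxx ✓), payload 100111.
Concatenate: 000011111010101100111 = 0x1F567 (21 bits → U+1F567).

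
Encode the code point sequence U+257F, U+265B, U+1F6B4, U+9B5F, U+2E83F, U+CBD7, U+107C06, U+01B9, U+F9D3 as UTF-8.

U+257F: 3-byte form → E2 95 BF.
U+265B: 3-byte form → E2 99 9B.
U+1F6B4: 4-byte form → F0 9F 9A B4.
U+9B5F: 3-byte form → E9 AD 9F.
U+2E83F: 4-byte form → F0 AE A0 BF.
U+CBD7: 3-byte form → EC AF 97.
U+107C06: 4-byte form → F4 87 B0 86.
U+01B9: 2-byte form → C6 B9.
U+F9D3: 3-byte form → EF A7 93.
Concatenated (29 bytes): E2 95 BF E2 99 9B F0 9F 9A B4 E9 AD 9F F0 AE A0 BF EC AF 97 F4 87 B0 86 C6 B9 EF A7 93.

E2 95 BF E2 99 9B F0 9F 9A B4 E9 AD 9F F0 AE A0 BF EC AF 97 F4 87 B0 86 C6 B9 EF A7 93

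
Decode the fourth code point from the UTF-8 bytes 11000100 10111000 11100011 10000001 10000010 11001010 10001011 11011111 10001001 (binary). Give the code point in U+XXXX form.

Offset 0: leading byte 0xC4 = 11000100 → 2-byte char #1 = C4 B8.
Offset 2: leading byte 0xE3 = 11100011 → 3-byte char #2 = E3 81 82.
Offset 5: leading byte 0xCA = 11001010 → 2-byte char #3 = CA 8B.
Offset 7: leading byte 0xDF = 11011111 → 2-byte char #4 = DF 89.
Leading byte 0xDF = 11011111 matches 110xxxxx → 2-byte sequence.
Byte 1: 0xDF = 11011111, payload 11111 (5 bits).
Byte 2: 0x89 = 10001001 (10xxxxxx ✓), payload 001001.
Concatenate: 11111001001 = 0x7C9 (11 bits → U+07C9).

U+07C9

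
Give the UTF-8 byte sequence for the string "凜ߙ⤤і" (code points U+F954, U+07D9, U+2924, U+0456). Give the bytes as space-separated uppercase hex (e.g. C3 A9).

U+F954: 3-byte form → EF A5 94.
U+07D9: 2-byte form → DF 99.
U+2924: 3-byte form → E2 A4 A4.
U+0456: 2-byte form → D1 96.
Concatenated (10 bytes): EF A5 94 DF 99 E2 A4 A4 D1 96.

EF A5 94 DF 99 E2 A4 A4 D1 96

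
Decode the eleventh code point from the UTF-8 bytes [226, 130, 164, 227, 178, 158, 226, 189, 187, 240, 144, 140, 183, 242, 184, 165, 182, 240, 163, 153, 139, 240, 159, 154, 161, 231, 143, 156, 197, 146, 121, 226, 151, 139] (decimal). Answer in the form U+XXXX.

Offset 0: leading byte 0xE2 = 11100010 → 3-byte char #1 = E2 82 A4.
Offset 3: leading byte 0xE3 = 11100011 → 3-byte char #2 = E3 B2 9E.
Offset 6: leading byte 0xE2 = 11100010 → 3-byte char #3 = E2 BD BB.
Offset 9: leading byte 0xF0 = 11110000 → 4-byte char #4 = F0 90 8C B7.
Offset 13: leading byte 0xF2 = 11110010 → 4-byte char #5 = F2 B8 A5 B6.
Offset 17: leading byte 0xF0 = 11110000 → 4-byte char #6 = F0 A3 99 8B.
Offset 21: leading byte 0xF0 = 11110000 → 4-byte char #7 = F0 9F 9A A1.
Offset 25: leading byte 0xE7 = 11100111 → 3-byte char #8 = E7 8F 9C.
Offset 28: leading byte 0xC5 = 11000101 → 2-byte char #9 = C5 92.
Offset 30: leading byte 0x79 = 01111001 → 1-byte char #10 = 79.
Offset 31: leading byte 0xE2 = 11100010 → 3-byte char #11 = E2 97 8B.
Leading byte 0xE2 = 11100010 matches 1110xxxx → 3-byte sequence.
Byte 1: 0xE2 = 11100010, payload 0010 (4 bits).
Byte 2: 0x97 = 10010111 (10xxxxxx ✓), payload 010111.
Byte 3: 0x8B = 10001011 (10xxxxxx ✓), payload 001011.
Concatenate: 0010010111001011 = 0x25CB (16 bits → U+25CB).

U+25CB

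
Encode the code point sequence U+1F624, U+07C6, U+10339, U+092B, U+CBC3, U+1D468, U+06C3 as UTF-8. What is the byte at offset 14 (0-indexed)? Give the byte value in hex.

U+1F624 → 4-byte form F0 9F 98 A4 at offsets 0–3.
U+07C6 → 2-byte form DF 86 at offsets 4–5.
U+10339 → 4-byte form F0 90 8C B9 at offsets 6–9.
U+092B → 3-byte form E0 A4 AB at offsets 10–12.
U+CBC3 → 3-byte form EC AF 83 at offsets 13–15.
Offset 14 falls in char 5's range; it's byte 2 of EC AF 83 = 0xAF.

0xAF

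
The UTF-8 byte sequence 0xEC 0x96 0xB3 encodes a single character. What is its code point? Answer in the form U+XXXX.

U+C5B3

Leading byte 0xEC = 11101100 matches 1110xxxx → 3-byte sequence.
Byte 1: 0xEC = 11101100, payload 1100 (4 bits).
Byte 2: 0x96 = 10010110 (10xxxxxx ✓), payload 010110.
Byte 3: 0xB3 = 10110011 (10xxxxxx ✓), payload 110011.
Concatenate: 1100010110110011 = 0xC5B3 (16 bits → U+C5B3).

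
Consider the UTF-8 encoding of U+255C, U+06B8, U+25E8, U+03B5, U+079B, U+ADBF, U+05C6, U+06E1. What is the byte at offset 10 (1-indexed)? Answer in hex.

1-indexed offset 10 is 0-indexed offset 9.
U+255C → 3-byte form E2 95 9C at offsets 0–2.
U+06B8 → 2-byte form DA B8 at offsets 3–4.
U+25E8 → 3-byte form E2 97 A8 at offsets 5–7.
U+03B5 → 2-byte form CE B5 at offsets 8–9.
Offset 9 falls in char 4's range; it's byte 2 of CE B5 = 0xB5.

0xB5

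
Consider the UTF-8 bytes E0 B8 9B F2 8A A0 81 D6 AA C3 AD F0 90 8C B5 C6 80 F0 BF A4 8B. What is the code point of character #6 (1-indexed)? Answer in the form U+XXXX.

Offset 0: leading byte 0xE0 = 11100000 → 3-byte char #1 = E0 B8 9B.
Offset 3: leading byte 0xF2 = 11110010 → 4-byte char #2 = F2 8A A0 81.
Offset 7: leading byte 0xD6 = 11010110 → 2-byte char #3 = D6 AA.
Offset 9: leading byte 0xC3 = 11000011 → 2-byte char #4 = C3 AD.
Offset 11: leading byte 0xF0 = 11110000 → 4-byte char #5 = F0 90 8C B5.
Offset 15: leading byte 0xC6 = 11000110 → 2-byte char #6 = C6 80.
Leading byte 0xC6 = 11000110 matches 110xxxxx → 2-byte sequence.
Byte 1: 0xC6 = 11000110, payload 00110 (5 bits).
Byte 2: 0x80 = 10000000 (10xxxxxx ✓), payload 000000.
Concatenate: 00110000000 = 0x180 (11 bits → U+0180).

U+0180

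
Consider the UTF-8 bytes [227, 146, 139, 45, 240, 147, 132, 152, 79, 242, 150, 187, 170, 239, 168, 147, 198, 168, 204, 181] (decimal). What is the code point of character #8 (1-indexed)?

U+0335

Offset 0: leading byte 0xE3 = 11100011 → 3-byte char #1 = E3 92 8B.
Offset 3: leading byte 0x2D = 00101101 → 1-byte char #2 = 2D.
Offset 4: leading byte 0xF0 = 11110000 → 4-byte char #3 = F0 93 84 98.
Offset 8: leading byte 0x4F = 01001111 → 1-byte char #4 = 4F.
Offset 9: leading byte 0xF2 = 11110010 → 4-byte char #5 = F2 96 BB AA.
Offset 13: leading byte 0xEF = 11101111 → 3-byte char #6 = EF A8 93.
Offset 16: leading byte 0xC6 = 11000110 → 2-byte char #7 = C6 A8.
Offset 18: leading byte 0xCC = 11001100 → 2-byte char #8 = CC B5.
Leading byte 0xCC = 11001100 matches 110xxxxx → 2-byte sequence.
Byte 1: 0xCC = 11001100, payload 01100 (5 bits).
Byte 2: 0xB5 = 10110101 (10xxxxxx ✓), payload 110101.
Concatenate: 01100110101 = 0x335 (11 bits → U+0335).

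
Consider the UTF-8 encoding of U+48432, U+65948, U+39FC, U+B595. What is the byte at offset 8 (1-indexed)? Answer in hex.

1-indexed offset 8 is 0-indexed offset 7.
U+48432 → 4-byte form F1 88 90 B2 at offsets 0–3.
U+65948 → 4-byte form F1 A5 A5 88 at offsets 4–7.
Offset 7 falls in char 2's range; it's byte 4 of F1 A5 A5 88 = 0x88.

0x88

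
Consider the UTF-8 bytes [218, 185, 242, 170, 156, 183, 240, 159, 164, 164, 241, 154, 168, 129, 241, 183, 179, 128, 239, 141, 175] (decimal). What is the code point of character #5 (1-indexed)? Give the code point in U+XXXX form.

Offset 0: leading byte 0xDA = 11011010 → 2-byte char #1 = DA B9.
Offset 2: leading byte 0xF2 = 11110010 → 4-byte char #2 = F2 AA 9C B7.
Offset 6: leading byte 0xF0 = 11110000 → 4-byte char #3 = F0 9F A4 A4.
Offset 10: leading byte 0xF1 = 11110001 → 4-byte char #4 = F1 9A A8 81.
Offset 14: leading byte 0xF1 = 11110001 → 4-byte char #5 = F1 B7 B3 80.
Leading byte 0xF1 = 11110001 matches 11110xxx → 4-byte sequence.
Byte 1: 0xF1 = 11110001, payload 001 (3 bits).
Byte 2: 0xB7 = 10110111 (10xxxxxx ✓), payload 110111.
Byte 3: 0xB3 = 10110011 (10xxxxxx ✓), payload 110011.
Byte 4: 0x80 = 10000000 (10xxxxxx ✓), payload 000000.
Concatenate: 001110111110011000000 = 0x77CC0 (21 bits → U+77CC0).

U+77CC0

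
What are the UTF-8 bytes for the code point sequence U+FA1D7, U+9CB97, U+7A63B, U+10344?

F3 BA 87 97 F2 9C AE 97 F1 BA 98 BB F0 90 8D 84

U+FA1D7: 4-byte form → F3 BA 87 97.
U+9CB97: 4-byte form → F2 9C AE 97.
U+7A63B: 4-byte form → F1 BA 98 BB.
U+10344: 4-byte form → F0 90 8D 84.
Concatenated (16 bytes): F3 BA 87 97 F2 9C AE 97 F1 BA 98 BB F0 90 8D 84.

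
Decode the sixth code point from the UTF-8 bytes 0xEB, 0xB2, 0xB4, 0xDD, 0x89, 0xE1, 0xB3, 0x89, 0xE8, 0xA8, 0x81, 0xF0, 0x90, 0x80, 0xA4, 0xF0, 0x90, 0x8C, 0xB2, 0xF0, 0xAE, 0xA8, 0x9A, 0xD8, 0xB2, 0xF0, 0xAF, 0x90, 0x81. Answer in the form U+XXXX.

Offset 0: leading byte 0xEB = 11101011 → 3-byte char #1 = EB B2 B4.
Offset 3: leading byte 0xDD = 11011101 → 2-byte char #2 = DD 89.
Offset 5: leading byte 0xE1 = 11100001 → 3-byte char #3 = E1 B3 89.
Offset 8: leading byte 0xE8 = 11101000 → 3-byte char #4 = E8 A8 81.
Offset 11: leading byte 0xF0 = 11110000 → 4-byte char #5 = F0 90 80 A4.
Offset 15: leading byte 0xF0 = 11110000 → 4-byte char #6 = F0 90 8C B2.
Leading byte 0xF0 = 11110000 matches 11110xxx → 4-byte sequence.
Byte 1: 0xF0 = 11110000, payload 000 (3 bits).
Byte 2: 0x90 = 10010000 (10xxxxxx ✓), payload 010000.
Byte 3: 0x8C = 10001100 (10xxxxxx ✓), payload 001100.
Byte 4: 0xB2 = 10110010 (10xxxxxx ✓), payload 110010.
Concatenate: 000010000001100110010 = 0x10332 (21 bits → U+10332).

U+10332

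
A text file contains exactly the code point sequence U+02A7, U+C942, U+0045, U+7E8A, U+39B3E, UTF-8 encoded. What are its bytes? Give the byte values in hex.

U+02A7: 2-byte form → CA A7.
U+C942: 3-byte form → EC A5 82.
U+0045: 1-byte form → 45.
U+7E8A: 3-byte form → E7 BA 8A.
U+39B3E: 4-byte form → F0 B9 AC BE.
Concatenated (13 bytes): CA A7 EC A5 82 45 E7 BA 8A F0 B9 AC BE.

CA A7 EC A5 82 45 E7 BA 8A F0 B9 AC BE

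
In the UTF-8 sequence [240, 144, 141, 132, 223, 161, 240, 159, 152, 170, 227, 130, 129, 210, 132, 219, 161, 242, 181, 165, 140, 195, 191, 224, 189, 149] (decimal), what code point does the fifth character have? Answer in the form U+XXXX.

Offset 0: leading byte 0xF0 = 11110000 → 4-byte char #1 = F0 90 8D 84.
Offset 4: leading byte 0xDF = 11011111 → 2-byte char #2 = DF A1.
Offset 6: leading byte 0xF0 = 11110000 → 4-byte char #3 = F0 9F 98 AA.
Offset 10: leading byte 0xE3 = 11100011 → 3-byte char #4 = E3 82 81.
Offset 13: leading byte 0xD2 = 11010010 → 2-byte char #5 = D2 84.
Leading byte 0xD2 = 11010010 matches 110xxxxx → 2-byte sequence.
Byte 1: 0xD2 = 11010010, payload 10010 (5 bits).
Byte 2: 0x84 = 10000100 (10xxxxxx ✓), payload 000100.
Concatenate: 10010000100 = 0x484 (11 bits → U+0484).

U+0484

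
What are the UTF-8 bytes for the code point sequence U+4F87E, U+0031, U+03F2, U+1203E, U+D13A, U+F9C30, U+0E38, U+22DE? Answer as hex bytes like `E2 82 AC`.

F1 8F A1 BE 31 CF B2 F0 92 80 BE ED 84 BA F3 B9 B0 B0 E0 B8 B8 E2 8B 9E

U+4F87E: 4-byte form → F1 8F A1 BE.
U+0031: 1-byte form → 31.
U+03F2: 2-byte form → CF B2.
U+1203E: 4-byte form → F0 92 80 BE.
U+D13A: 3-byte form → ED 84 BA.
U+F9C30: 4-byte form → F3 B9 B0 B0.
U+0E38: 3-byte form → E0 B8 B8.
U+22DE: 3-byte form → E2 8B 9E.
Concatenated (24 bytes): F1 8F A1 BE 31 CF B2 F0 92 80 BE ED 84 BA F3 B9 B0 B0 E0 B8 B8 E2 8B 9E.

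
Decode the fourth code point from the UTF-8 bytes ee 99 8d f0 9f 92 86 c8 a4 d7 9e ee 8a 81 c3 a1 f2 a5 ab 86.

Offset 0: leading byte 0xEE = 11101110 → 3-byte char #1 = EE 99 8D.
Offset 3: leading byte 0xF0 = 11110000 → 4-byte char #2 = F0 9F 92 86.
Offset 7: leading byte 0xC8 = 11001000 → 2-byte char #3 = C8 A4.
Offset 9: leading byte 0xD7 = 11010111 → 2-byte char #4 = D7 9E.
Leading byte 0xD7 = 11010111 matches 110xxxxx → 2-byte sequence.
Byte 1: 0xD7 = 11010111, payload 10111 (5 bits).
Byte 2: 0x9E = 10011110 (10xxxxxx ✓), payload 011110.
Concatenate: 10111011110 = 0x5DE (11 bits → U+05DE).

U+05DE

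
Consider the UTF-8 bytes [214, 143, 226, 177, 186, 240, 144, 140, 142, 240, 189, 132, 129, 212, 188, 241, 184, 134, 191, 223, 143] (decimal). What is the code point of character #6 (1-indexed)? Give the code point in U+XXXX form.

Offset 0: leading byte 0xD6 = 11010110 → 2-byte char #1 = D6 8F.
Offset 2: leading byte 0xE2 = 11100010 → 3-byte char #2 = E2 B1 BA.
Offset 5: leading byte 0xF0 = 11110000 → 4-byte char #3 = F0 90 8C 8E.
Offset 9: leading byte 0xF0 = 11110000 → 4-byte char #4 = F0 BD 84 81.
Offset 13: leading byte 0xD4 = 11010100 → 2-byte char #5 = D4 BC.
Offset 15: leading byte 0xF1 = 11110001 → 4-byte char #6 = F1 B8 86 BF.
Leading byte 0xF1 = 11110001 matches 11110xxx → 4-byte sequence.
Byte 1: 0xF1 = 11110001, payload 001 (3 bits).
Byte 2: 0xB8 = 10111000 (10xxxxxx ✓), payload 111000.
Byte 3: 0x86 = 10000110 (10xxxxxx ✓), payload 000110.
Byte 4: 0xBF = 10111111 (10xxxxxx ✓), payload 111111.
Concatenate: 001111000000110111111 = 0x781BF (21 bits → U+781BF).

U+781BF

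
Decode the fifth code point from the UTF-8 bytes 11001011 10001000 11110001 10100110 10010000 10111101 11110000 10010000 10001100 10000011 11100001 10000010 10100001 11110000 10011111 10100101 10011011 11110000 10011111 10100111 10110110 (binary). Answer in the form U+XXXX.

U+1F95B

Offset 0: leading byte 0xCB = 11001011 → 2-byte char #1 = CB 88.
Offset 2: leading byte 0xF1 = 11110001 → 4-byte char #2 = F1 A6 90 BD.
Offset 6: leading byte 0xF0 = 11110000 → 4-byte char #3 = F0 90 8C 83.
Offset 10: leading byte 0xE1 = 11100001 → 3-byte char #4 = E1 82 A1.
Offset 13: leading byte 0xF0 = 11110000 → 4-byte char #5 = F0 9F A5 9B.
Leading byte 0xF0 = 11110000 matches 11110xxx → 4-byte sequence.
Byte 1: 0xF0 = 11110000, payload 000 (3 bits).
Byte 2: 0x9F = 10011111 (10xxxxxx ✓), payload 011111.
Byte 3: 0xA5 = 10100101 (10xxxxxx ✓), payload 100101.
Byte 4: 0x9B = 10011011 (10xxxxxx ✓), payload 011011.
Concatenate: 000011111100101011011 = 0x1F95B (21 bits → U+1F95B).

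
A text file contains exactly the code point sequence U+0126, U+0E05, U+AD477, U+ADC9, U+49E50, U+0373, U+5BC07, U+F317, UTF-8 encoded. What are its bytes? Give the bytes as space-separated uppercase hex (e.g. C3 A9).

U+0126: 2-byte form → C4 A6.
U+0E05: 3-byte form → E0 B8 85.
U+AD477: 4-byte form → F2 AD 91 B7.
U+ADC9: 3-byte form → EA B7 89.
U+49E50: 4-byte form → F1 89 B9 90.
U+0373: 2-byte form → CD B3.
U+5BC07: 4-byte form → F1 9B B0 87.
U+F317: 3-byte form → EF 8C 97.
Concatenated (25 bytes): C4 A6 E0 B8 85 F2 AD 91 B7 EA B7 89 F1 89 B9 90 CD B3 F1 9B B0 87 EF 8C 97.

C4 A6 E0 B8 85 F2 AD 91 B7 EA B7 89 F1 89 B9 90 CD B3 F1 9B B0 87 EF 8C 97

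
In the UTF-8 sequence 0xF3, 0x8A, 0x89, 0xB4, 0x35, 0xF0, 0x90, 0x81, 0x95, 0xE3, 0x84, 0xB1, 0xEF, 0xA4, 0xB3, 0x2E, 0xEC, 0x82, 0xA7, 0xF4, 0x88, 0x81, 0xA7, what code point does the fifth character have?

U+F933

Offset 0: leading byte 0xF3 = 11110011 → 4-byte char #1 = F3 8A 89 B4.
Offset 4: leading byte 0x35 = 00110101 → 1-byte char #2 = 35.
Offset 5: leading byte 0xF0 = 11110000 → 4-byte char #3 = F0 90 81 95.
Offset 9: leading byte 0xE3 = 11100011 → 3-byte char #4 = E3 84 B1.
Offset 12: leading byte 0xEF = 11101111 → 3-byte char #5 = EF A4 B3.
Leading byte 0xEF = 11101111 matches 1110xxxx → 3-byte sequence.
Byte 1: 0xEF = 11101111, payload 1111 (4 bits).
Byte 2: 0xA4 = 10100100 (10xxxxxx ✓), payload 100100.
Byte 3: 0xB3 = 10110011 (10xxxxxx ✓), payload 110011.
Concatenate: 1111100100110011 = 0xF933 (16 bits → U+F933).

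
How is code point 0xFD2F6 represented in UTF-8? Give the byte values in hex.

U+FD2F6 = 0xFD2F6 = 1037046 decimal. In range U+10000–U+10FFFF → 4-byte form: 11110xxx 10xxxxxx 10xxxxxx 10xxxxxx.
Binary (21 bits): 011111101001011110110.
Split 3+6+6+6: 011 | 111101 | 001011 | 110110.
Byte 1: 11110011 = 0xF3.
Byte 2: 10111101 = 0xBD.
Byte 3: 10001011 = 0x8B.
Byte 4: 10110110 = 0xB6.

F3 BD 8B B6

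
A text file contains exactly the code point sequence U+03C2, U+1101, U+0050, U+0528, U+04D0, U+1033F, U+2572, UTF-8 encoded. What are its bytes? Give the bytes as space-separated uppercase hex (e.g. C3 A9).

CF 82 E1 84 81 50 D4 A8 D3 90 F0 90 8C BF E2 95 B2

U+03C2: 2-byte form → CF 82.
U+1101: 3-byte form → E1 84 81.
U+0050: 1-byte form → 50.
U+0528: 2-byte form → D4 A8.
U+04D0: 2-byte form → D3 90.
U+1033F: 4-byte form → F0 90 8C BF.
U+2572: 3-byte form → E2 95 B2.
Concatenated (17 bytes): CF 82 E1 84 81 50 D4 A8 D3 90 F0 90 8C BF E2 95 B2.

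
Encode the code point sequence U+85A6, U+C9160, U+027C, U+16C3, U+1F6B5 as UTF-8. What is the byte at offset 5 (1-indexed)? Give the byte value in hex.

1-indexed offset 5 is 0-indexed offset 4.
U+85A6 → 3-byte form E8 96 A6 at offsets 0–2.
U+C9160 → 4-byte form F3 89 85 A0 at offsets 3–6.
Offset 4 falls in char 2's range; it's byte 2 of F3 89 85 A0 = 0x89.

0x89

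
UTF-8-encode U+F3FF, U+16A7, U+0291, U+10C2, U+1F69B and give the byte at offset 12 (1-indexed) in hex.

0xF0

1-indexed offset 12 is 0-indexed offset 11.
U+F3FF → 3-byte form EF 8F BF at offsets 0–2.
U+16A7 → 3-byte form E1 9A A7 at offsets 3–5.
U+0291 → 2-byte form CA 91 at offsets 6–7.
U+10C2 → 3-byte form E1 83 82 at offsets 8–10.
U+1F69B → 4-byte form F0 9F 9A 9B at offsets 11–14.
Offset 11 falls in char 5's range; it's byte 1 of F0 9F 9A 9B = 0xF0.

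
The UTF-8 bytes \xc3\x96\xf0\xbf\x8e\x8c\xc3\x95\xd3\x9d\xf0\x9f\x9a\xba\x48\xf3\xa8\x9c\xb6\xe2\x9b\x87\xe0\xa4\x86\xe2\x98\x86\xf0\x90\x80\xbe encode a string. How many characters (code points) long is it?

Byte at offset 0: 0xC3 = 11000011 → 2-byte char (#1). Advance 2.
Byte at offset 2: 0xF0 = 11110000 → 4-byte char (#2). Advance 4.
Byte at offset 6: 0xC3 = 11000011 → 2-byte char (#3). Advance 2.
Byte at offset 8: 0xD3 = 11010011 → 2-byte char (#4). Advance 2.
Byte at offset 10: 0xF0 = 11110000 → 4-byte char (#5). Advance 4.
Byte at offset 14: 0x48 = 01001000 → 1-byte char (#6). Advance 1.
Byte at offset 15: 0xF3 = 11110011 → 4-byte char (#7). Advance 4.
Byte at offset 19: 0xE2 = 11100010 → 3-byte char (#8). Advance 3.
Byte at offset 22: 0xE0 = 11100000 → 3-byte char (#9). Advance 3.
Byte at offset 25: 0xE2 = 11100010 → 3-byte char (#10). Advance 3.
Byte at offset 28: 0xF0 = 11110000 → 4-byte char (#11). Advance 4.
Reached end at offset 32 after 11 code points.

11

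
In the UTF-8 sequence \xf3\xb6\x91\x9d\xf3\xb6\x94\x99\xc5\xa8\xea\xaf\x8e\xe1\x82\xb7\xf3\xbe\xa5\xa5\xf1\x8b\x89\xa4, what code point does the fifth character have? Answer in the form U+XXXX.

Offset 0: leading byte 0xF3 = 11110011 → 4-byte char #1 = F3 B6 91 9D.
Offset 4: leading byte 0xF3 = 11110011 → 4-byte char #2 = F3 B6 94 99.
Offset 8: leading byte 0xC5 = 11000101 → 2-byte char #3 = C5 A8.
Offset 10: leading byte 0xEA = 11101010 → 3-byte char #4 = EA AF 8E.
Offset 13: leading byte 0xE1 = 11100001 → 3-byte char #5 = E1 82 B7.
Leading byte 0xE1 = 11100001 matches 1110xxxx → 3-byte sequence.
Byte 1: 0xE1 = 11100001, payload 0001 (4 bits).
Byte 2: 0x82 = 10000010 (10xxxxxx ✓), payload 000010.
Byte 3: 0xB7 = 10110111 (10xxxxxx ✓), payload 110111.
Concatenate: 0001000010110111 = 0x10B7 (16 bits → U+10B7).

U+10B7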